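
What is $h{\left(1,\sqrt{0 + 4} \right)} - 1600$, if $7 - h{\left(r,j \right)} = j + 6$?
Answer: $-1601$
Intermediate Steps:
$h{\left(r,j \right)} = 1 - j$ ($h{\left(r,j \right)} = 7 - \left(j + 6\right) = 7 - \left(6 + j\right) = 1 - j$)
$h{\left(1,\sqrt{0 + 4} \right)} - 1600 = \left(1 - \sqrt{0 + 4}\right) - 1600 = \left(1 - \sqrt{4}\right) - 1600 = \left(1 - 2\right) - 1600 = -1 - 1600 = -1601$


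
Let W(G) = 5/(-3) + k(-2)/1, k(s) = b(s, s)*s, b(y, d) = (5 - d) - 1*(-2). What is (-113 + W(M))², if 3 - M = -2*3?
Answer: 158404/9 ≈ 17600.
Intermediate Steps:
b(y, d) = 7 - d (b(y, d) = (5 - d) + 2 = 7 - d)
k(s) = s*(7 - s) (k(s) = (7 - s)*s = s*(7 - s))
M = 9 (M = 3 - (-2)*3 = 3 - 1*(-6) = 3 + 6 = 9)
W(G) = -59/3 (W(G) = 5/(-3) - 2*(7 - 1*(-2))/1 = 5*(-⅓) - 2*(7 + 2)*1 = -5/3 - 2*9*1 = -5/3 - 18*1 = -5/3 - 18 = -59/3)
(-113 + W(M))² = (-113 - 59/3)² = (-398/3)² = 158404/9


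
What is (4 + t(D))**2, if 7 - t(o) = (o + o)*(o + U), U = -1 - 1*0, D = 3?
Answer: 1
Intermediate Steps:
U = -1 (U = -1 + 0 = -1)
t(o) = 7 - 2*o*(-1 + o) (t(o) = 7 - (o + o)*(o - 1) = 7 - 2*o*(-1 + o))
(4 + t(D))**2 = (4 + (7 - 2*3**2 + 2*3))**2 = (4 + (7 - 2*9 + 6))**2 = (4 + (7 - 18 + 6))**2 = (4 - 5)**2 = (-1)**2 = 1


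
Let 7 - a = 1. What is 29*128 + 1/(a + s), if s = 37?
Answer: 159617/43 ≈ 3712.0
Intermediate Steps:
a = 6 (a = 7 - 1*1 = 7 - 1 = 6)
29*128 + 1/(a + s) = 29*128 + 1/(6 + 37) = 3712 + 1/43 = 159617/43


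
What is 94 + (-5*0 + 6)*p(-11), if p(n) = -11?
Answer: 28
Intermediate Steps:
94 + (-5*0 + 6)*p(-11) = 94 + (-5*0 + 6)*(-11) = 94 + (0 + 6)*(-11) = 94 + 6*(-11) = 94 - 66 = 28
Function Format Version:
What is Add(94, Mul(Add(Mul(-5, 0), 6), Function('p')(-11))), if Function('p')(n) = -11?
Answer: 28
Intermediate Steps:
Add(94, Mul(Add(Mul(-5, 0), 6), Function('p')(-11))) = Add(94, Mul(Add(Mul(-5, 0), 6), -11)) = Add(94, Mul(Add(0, 6), -11)) = Add(94, Mul(6, -11)) = Add(94, -66) = 28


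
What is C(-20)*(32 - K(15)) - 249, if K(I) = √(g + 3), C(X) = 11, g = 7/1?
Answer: 103 - 11*√10 ≈ 68.215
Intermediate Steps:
g = 7 (g = 7*1 = 7)
K(I) = √10 (K(I) = √(7 + 3) = √10)
C(-20)*(32 - K(15)) - 249 = 11*(32 - √10) - 249 = (352 - 11*√10) - 249 = 103 - 11*√10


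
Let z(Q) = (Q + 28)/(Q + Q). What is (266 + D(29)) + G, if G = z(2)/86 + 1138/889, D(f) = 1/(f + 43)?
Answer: 735925009/2752344 ≈ 267.38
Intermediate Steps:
z(Q) = (28 + Q)/(2*Q) (z(Q) = (28 + Q)/((2*Q)) = (28 + Q)*(1/(2*Q)) = (28 + Q)/(2*Q))
D(f) = 1/(43 + f)
G = 209071/152908 (G = ((1/2)*(28 + 2)/2)/86 + 1138/889 = ((1/2)*(1/2)*30)*(1/86) + 1138*(1/889) = (15/2)*(1/86) + 1138/889 = 15/172 + 1138/889 = 209071/152908 ≈ 1.3673)
(266 + D(29)) + G = (266 + 1/(43 + 29)) + 209071/152908 = (266 + 1/72) + 209071/152908 = 19153/72 + 209071/152908 = 735925009/2752344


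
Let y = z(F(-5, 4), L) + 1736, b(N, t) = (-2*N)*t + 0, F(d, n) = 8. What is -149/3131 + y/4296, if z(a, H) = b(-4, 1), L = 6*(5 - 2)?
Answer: 602545/1681347 ≈ 0.35837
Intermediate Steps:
L = 18 (L = 6*3 = 18)
b(N, t) = -2*N*t (b(N, t) = -2*N*t + 0 = -2*N*t)
z(a, H) = 8 (z(a, H) = -2*(-4)*1 = 8)
y = 1744 (y = 8 + 1736 = 1744)
-149/3131 + y/4296 = -149/3131 + 1744/4296 = -149*1/3131 + 1744*(1/4296) = -149/3131 + 218/537 = 602545/1681347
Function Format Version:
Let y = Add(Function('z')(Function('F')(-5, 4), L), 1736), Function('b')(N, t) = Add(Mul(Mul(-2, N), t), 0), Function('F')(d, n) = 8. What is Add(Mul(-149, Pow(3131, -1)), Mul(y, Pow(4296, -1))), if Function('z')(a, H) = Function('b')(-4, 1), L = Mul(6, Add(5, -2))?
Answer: Rational(602545, 1681347) ≈ 0.35837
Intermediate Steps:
L = 18 (L = Mul(6, 3) = 18)
Function('b')(N, t) = Mul(-2, N, t) (Function('b')(N, t) = Add(Mul(-2, N, t), 0) = Mul(-2, N, t))
Function('z')(a, H) = 8 (Function('z')(a, H) = Mul(-2, -4, 1) = 8)
y = 1744 (y = Add(8, 1736) = 1744)
Add(Mul(-149, Pow(3131, -1)), Mul(y, Pow(4296, -1))) = Add(Mul(-149, Pow(3131, -1)), Mul(1744, Pow(4296, -1))) = Add(Mul(-149, Rational(1, 3131)), Mul(1744, Rational(1, 4296))) = Add(Rational(-149, 3131), Rational(218, 537)) = Rational(602545, 1681347)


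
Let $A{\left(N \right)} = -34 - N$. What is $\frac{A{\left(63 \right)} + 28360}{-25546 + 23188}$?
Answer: $- \frac{9421}{786} \approx -11.986$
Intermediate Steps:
$\frac{A{\left(63 \right)} + 28360}{-25546 + 23188} = \frac{\left(-34 - 63\right) + 28360}{-25546 + 23188} = \frac{\left(-34 - 63\right) + 28360}{-2358} = \left(-97 + 28360\right) \left(- \frac{1}{2358}\right) = 28263 \left(- \frac{1}{2358}\right) = - \frac{9421}{786}$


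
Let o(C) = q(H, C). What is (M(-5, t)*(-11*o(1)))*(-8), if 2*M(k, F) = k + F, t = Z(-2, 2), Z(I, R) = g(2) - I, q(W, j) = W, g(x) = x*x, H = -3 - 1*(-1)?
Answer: -88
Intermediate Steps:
H = -2 (H = -3 + 1 = -2)
g(x) = x**2
Z(I, R) = 4 - I (Z(I, R) = 2**2 - I = 4 - I)
t = 6 (t = 4 - 1*(-2) = 4 + 2 = 6)
o(C) = -2
M(k, F) = F/2 + k/2 (M(k, F) = (k + F)/2 = (F + k)/2 = F/2 + k/2)
(M(-5, t)*(-11*o(1)))*(-8) = (((1/2)*6 + (1/2)*(-5))*(-11*(-2)))*(-8) = ((3 - 5/2)*22)*(-8) = ((1/2)*22)*(-8) = 11*(-8) = -88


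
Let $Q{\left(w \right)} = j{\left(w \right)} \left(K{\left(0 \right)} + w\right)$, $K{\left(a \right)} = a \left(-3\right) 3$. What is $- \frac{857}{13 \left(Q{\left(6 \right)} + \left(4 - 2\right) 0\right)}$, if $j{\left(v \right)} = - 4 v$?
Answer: $\frac{857}{1872} \approx 0.4578$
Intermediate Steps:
$K{\left(a \right)} = - 9 a$ ($K{\left(a \right)} = - 3 a 3 = - 9 a$)
$Q{\left(w \right)} = - 4 w^{2}$ ($Q{\left(w \right)} = - 4 w \left(\left(-9\right) 0 + w\right) = - 4 w \left(0 + w\right) = - 4 w w = - 4 w^{2}$)
$- \frac{857}{13 \left(Q{\left(6 \right)} + \left(4 - 2\right) 0\right)} = - \frac{857}{13 \left(- 4 \cdot 6^{2} + \left(4 - 2\right) 0\right)} = - \frac{857}{13 \left(\left(-4\right) 36 + 2 \cdot 0\right)} = - \frac{857}{13 \left(-144 + 0\right)} = - \frac{857}{13 \left(-144\right)} = - \frac{857}{-1872} = \left(-857\right) \left(- \frac{1}{1872}\right) = \frac{857}{1872}$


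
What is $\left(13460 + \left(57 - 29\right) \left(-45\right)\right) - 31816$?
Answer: $-19616$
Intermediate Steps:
$\left(13460 + \left(57 - 29\right) \left(-45\right)\right) - 31816 = \left(13460 + 28 \left(-45\right)\right) - 31816 = \left(13460 - 1260\right) - 31816 = 12200 - 31816 = -19616$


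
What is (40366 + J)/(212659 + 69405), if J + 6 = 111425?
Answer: 151785/282064 ≈ 0.53812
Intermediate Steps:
J = 111419 (J = -6 + 111425 = 111419)
(40366 + J)/(212659 + 69405) = (40366 + 111419)/(212659 + 69405) = 151785/282064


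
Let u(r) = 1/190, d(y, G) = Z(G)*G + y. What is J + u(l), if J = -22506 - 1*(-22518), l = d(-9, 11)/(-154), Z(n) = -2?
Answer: 2281/190 ≈ 12.005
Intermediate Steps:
d(y, G) = y - 2*G (d(y, G) = -2*G + y = y - 2*G)
l = 31/154 (l = (-9 - 2*11)/(-154) = (-9 - 22)*(-1/154) = -31*(-1/154) = 31/154 ≈ 0.20130)
u(r) = 1/190
J = 12 (J = -22506 + 22518 = 12)
J + u(l) = 12 + 1/190 = 2281/190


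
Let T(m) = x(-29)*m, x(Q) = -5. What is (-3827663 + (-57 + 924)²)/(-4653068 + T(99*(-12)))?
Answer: 1537987/2323564 ≈ 0.66191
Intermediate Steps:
T(m) = -5*m
(-3827663 + (-57 + 924)²)/(-4653068 + T(99*(-12))) = (-3827663 + (-57 + 924)²)/(-4653068 - 495*(-12)) = (-3827663 + 867²)/(-4653068 - 5*(-1188)) = (-3827663 + 751689)/(-4653068 + 5940) = -3075974/(-4647128) = -3075974*(-1/4647128) = 1537987/2323564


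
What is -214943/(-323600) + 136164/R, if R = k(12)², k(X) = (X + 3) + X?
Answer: 14739787949/78634800 ≈ 187.45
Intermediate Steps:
k(X) = 3 + 2*X (k(X) = (3 + X) + X = 3 + 2*X)
R = 729 (R = (3 + 2*12)² = (3 + 24)² = 27² = 729)
-214943/(-323600) + 136164/R = -214943/(-323600) + 136164/729 = -214943*(-1/323600) + 136164*(1/729) = 214943/323600 + 45388/243 = 14739787949/78634800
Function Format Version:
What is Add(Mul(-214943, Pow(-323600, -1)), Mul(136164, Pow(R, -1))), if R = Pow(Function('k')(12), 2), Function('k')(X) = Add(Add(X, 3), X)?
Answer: Rational(14739787949, 78634800) ≈ 187.45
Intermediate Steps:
Function('k')(X) = Add(3, Mul(2, X)) (Function('k')(X) = Add(Add(3, X), X) = Add(3, Mul(2, X)))
R = 729 (R = Pow(Add(3, Mul(2, 12)), 2) = Pow(Add(3, 24), 2) = Pow(27, 2) = 729)
Add(Mul(-214943, Pow(-323600, -1)), Mul(136164, Pow(R, -1))) = Add(Mul(-214943, Pow(-323600, -1)), Mul(136164, Pow(729, -1))) = Add(Mul(-214943, Rational(-1, 323600)), Mul(136164, Rational(1, 729))) = Add(Rational(214943, 323600), Rational(45388, 243)) = Rational(14739787949, 78634800)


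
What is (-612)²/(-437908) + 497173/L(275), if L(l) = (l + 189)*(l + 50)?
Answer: 40308699721/16509131600 ≈ 2.4416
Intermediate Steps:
L(l) = (50 + l)*(189 + l) (L(l) = (189 + l)*(50 + l) = (50 + l)*(189 + l))
(-612)²/(-437908) + 497173/L(275) = (-612)²/(-437908) + 497173/(9450 + 275² + 239*275) = 374544*(-1/437908) + 497173/(9450 + 75625 + 65725) = -93636/109477 + 497173/150800 = 40308699721/16509131600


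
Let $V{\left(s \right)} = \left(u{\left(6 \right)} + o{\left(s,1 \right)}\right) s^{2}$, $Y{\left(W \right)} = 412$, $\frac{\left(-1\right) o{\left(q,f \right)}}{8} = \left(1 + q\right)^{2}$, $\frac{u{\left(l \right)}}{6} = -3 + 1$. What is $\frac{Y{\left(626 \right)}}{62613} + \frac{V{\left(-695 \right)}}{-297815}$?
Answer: $\frac{23306357214271456}{3729418119} \approx 6.2493 \cdot 10^{6}$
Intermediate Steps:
$u{\left(l \right)} = -12$ ($u{\left(l \right)} = 6 \left(-3 + 1\right) = 6 \left(-2\right) = -12$)
$o{\left(q,f \right)} = - 8 \left(1 + q\right)^{2}$
$V{\left(s \right)} = s^{2} \left(-12 - 8 \left(1 + s\right)^{2}\right)$ ($V{\left(s \right)} = \left(-12 - 8 \left(1 + s\right)^{2}\right) s^{2} = s^{2} \left(-12 - 8 \left(1 + s\right)^{2}\right)$)
$\frac{Y{\left(626 \right)}}{62613} + \frac{V{\left(-695 \right)}}{-297815} = \frac{412}{62613} + \frac{\left(-695\right)^{2} \left(-12 - 8 \left(1 - 695\right)^{2}\right)}{-297815} = 412 \cdot \frac{1}{62613} + 483025 \left(-12 - 8 \left(-694\right)^{2}\right) \left(- \frac{1}{297815}\right) = \frac{412}{62613} + 483025 \left(-12 - 3853088\right) \left(- \frac{1}{297815}\right) = \frac{412}{62613} + 483025 \left(-3853100\right) \left(- \frac{1}{297815}\right) = \frac{412}{62613} - - \frac{372228725500}{59563} = \frac{412}{62613} + \frac{372228725500}{59563} = \frac{23306357214271456}{3729418119}$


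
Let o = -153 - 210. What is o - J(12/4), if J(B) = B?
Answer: -366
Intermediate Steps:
o = -363
o - J(12/4) = -363 - 12/4 = -363 - 1*3 = -363 - 3 = -366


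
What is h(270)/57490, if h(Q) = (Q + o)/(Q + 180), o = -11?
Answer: 259/25870500 ≈ 1.0011e-5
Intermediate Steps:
h(Q) = (-11 + Q)/(180 + Q) (h(Q) = (Q - 11)/(Q + 180) = (-11 + Q)/(180 + Q))
h(270)/57490 = ((-11 + 270)/(180 + 270))/57490 = (259/450)*(1/57490) = 259/25870500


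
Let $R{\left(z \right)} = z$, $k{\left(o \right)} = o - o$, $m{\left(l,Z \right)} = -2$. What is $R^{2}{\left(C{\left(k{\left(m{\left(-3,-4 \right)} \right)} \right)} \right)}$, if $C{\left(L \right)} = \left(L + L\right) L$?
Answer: $0$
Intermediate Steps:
$k{\left(o \right)} = 0$
$C{\left(L \right)} = 2 L^{2}$ ($C{\left(L \right)} = 2 L L = 2 L^{2}$)
$R^{2}{\left(C{\left(k{\left(m{\left(-3,-4 \right)} \right)} \right)} \right)} = \left(2 \cdot 0^{2}\right)^{2} = \left(2 \cdot 0\right)^{2} = 0^{2} = 0$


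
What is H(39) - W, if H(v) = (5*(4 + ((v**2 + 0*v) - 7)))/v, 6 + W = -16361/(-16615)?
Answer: 43119227/215995 ≈ 199.63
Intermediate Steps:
W = -83329/16615 (W = -6 - 16361/(-16615) = -6 - 16361*(-1/16615) = -6 + 16361/16615 = -83329/16615 ≈ -5.0153)
H(v) = (-15 + 5*v**2)/v (H(v) = (5*(4 + ((v**2 + 0) - 7)))/v = (5*(4 + (v**2 - 7)))/v = (5*(4 + (-7 + v**2)))/v = (5*(-3 + v**2))/v = (-15 + 5*v**2)/v)
H(39) - W = (-15/39 + 5*39) - 1*(-83329/16615) = (-15*1/39 + 195) + 83329/16615 = (-5/13 + 195) + 83329/16615 = 2530/13 + 83329/16615 = 43119227/215995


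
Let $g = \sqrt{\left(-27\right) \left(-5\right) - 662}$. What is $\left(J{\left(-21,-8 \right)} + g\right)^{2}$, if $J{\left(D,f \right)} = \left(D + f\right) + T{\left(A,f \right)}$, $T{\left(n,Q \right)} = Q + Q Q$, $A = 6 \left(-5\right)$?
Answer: $202 + 54 i \sqrt{527} \approx 202.0 + 1239.7 i$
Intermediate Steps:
$A = -30$
$T{\left(n,Q \right)} = Q + Q^{2}$
$J{\left(D,f \right)} = D + f + f \left(1 + f\right)$ ($J{\left(D,f \right)} = \left(D + f\right) + f \left(1 + f\right) = D + f + f \left(1 + f\right)$)
$g = i \sqrt{527}$ ($g = \sqrt{135 - 662} = \sqrt{-527} = i \sqrt{527} \approx 22.956 i$)
$\left(J{\left(-21,-8 \right)} + g\right)^{2} = \left(\left(-21 - 8 - 8 \left(1 - 8\right)\right) + i \sqrt{527}\right)^{2} = \left(\left(-21 - 8 - -56\right) + i \sqrt{527}\right)^{2} = \left(\left(-21 - 8 + 56\right) + i \sqrt{527}\right)^{2} = \left(27 + i \sqrt{527}\right)^{2}$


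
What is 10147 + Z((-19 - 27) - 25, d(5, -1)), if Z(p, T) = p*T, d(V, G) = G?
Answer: 10218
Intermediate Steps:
Z(p, T) = T*p
10147 + Z((-19 - 27) - 25, d(5, -1)) = 10147 - ((-19 - 27) - 25) = 10147 - (-46 - 25) = 10147 - 1*(-71) = 10147 + 71 = 10218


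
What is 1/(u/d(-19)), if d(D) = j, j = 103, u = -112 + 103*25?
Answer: 103/2463 ≈ 0.041819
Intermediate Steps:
u = 2463 (u = -112 + 2575 = 2463)
d(D) = 103
1/(u/d(-19)) = 1/(2463/103) = 103/2463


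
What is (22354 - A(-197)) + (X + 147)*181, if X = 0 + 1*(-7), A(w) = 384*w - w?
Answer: 123145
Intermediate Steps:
A(w) = 383*w
X = -7 (X = 0 - 7 = -7)
(22354 - A(-197)) + (X + 147)*181 = (22354 - 383*(-197)) + (-7 + 147)*181 = (22354 - 1*(-75451)) + 140*181 = (22354 + 75451) + 25340 = 97805 + 25340 = 123145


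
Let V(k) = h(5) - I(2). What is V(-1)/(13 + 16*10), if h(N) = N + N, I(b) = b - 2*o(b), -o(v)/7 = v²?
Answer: -48/173 ≈ -0.27746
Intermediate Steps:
o(v) = -7*v²
I(b) = b + 14*b² (I(b) = b - (-14)*b² = b + 14*b²)
h(N) = 2*N
V(k) = -48 (V(k) = 2*5 - 2*(1 + 14*2) = 10 - 2*(1 + 28) = 10 - 2*29 = 10 - 1*58 = 10 - 58 = -48)
V(-1)/(13 + 16*10) = -48/(13 + 16*10) = -48/(13 + 160) = -48/173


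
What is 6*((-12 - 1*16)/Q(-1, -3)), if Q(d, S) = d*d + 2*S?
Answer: 168/5 ≈ 33.600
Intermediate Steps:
Q(d, S) = d² + 2*S
6*((-12 - 1*16)/Q(-1, -3)) = 6*((-12 - 1*16)/((-1)² + 2*(-3))) = 6*((-12 - 16)/(1 - 6)) = 6*(-28/(-5)) = 6*(-28*(-⅕)) = 6*(28/5) = 168/5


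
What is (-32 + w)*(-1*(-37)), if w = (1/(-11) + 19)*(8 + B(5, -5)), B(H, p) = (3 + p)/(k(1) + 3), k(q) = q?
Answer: 44696/11 ≈ 4063.3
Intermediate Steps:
B(H, p) = ¾ + p/4 (B(H, p) = (3 + p)/(1 + 3) = (3 + p)/4 = (3 + p)*(¼) = ¾ + p/4)
w = 1560/11 (w = (1/(-11) + 19)*(8 + (¾ + (¼)*(-5))) = (-1/11 + 19)*(8 + (¾ - 5/4)) = 208*(8 - ½)/11 = (208/11)*(15/2) = 1560/11 ≈ 141.82)
(-32 + w)*(-1*(-37)) = (-32 + 1560/11)*(-1*(-37)) = (1208/11)*37 = 44696/11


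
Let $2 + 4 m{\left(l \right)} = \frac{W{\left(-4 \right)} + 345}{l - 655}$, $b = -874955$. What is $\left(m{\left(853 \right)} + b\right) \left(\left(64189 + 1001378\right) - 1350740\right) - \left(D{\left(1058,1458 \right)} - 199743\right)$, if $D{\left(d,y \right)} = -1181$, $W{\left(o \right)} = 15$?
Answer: $\frac{5489302634231}{22} \approx 2.4951 \cdot 10^{11}$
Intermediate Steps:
$m{\left(l \right)} = - \frac{1}{2} + \frac{90}{-655 + l}$ ($m{\left(l \right)} = - \frac{1}{2} + \frac{\left(15 + 345\right) \frac{1}{l - 655}}{4} = - \frac{1}{2} + \frac{360 \frac{1}{-655 + l}}{4} = - \frac{1}{2} + \frac{90}{-655 + l}$)
$\left(m{\left(853 \right)} + b\right) \left(\left(64189 + 1001378\right) - 1350740\right) - \left(D{\left(1058,1458 \right)} - 199743\right) = \left(\frac{835 - 853}{2 \left(-655 + 853\right)} - 874955\right) \left(\left(64189 + 1001378\right) - 1350740\right) - \left(-1181 - 199743\right) = \left(\frac{835 - 853}{2 \cdot 198} - 874955\right) \left(1065567 - 1350740\right) - \left(-1181 - 199743\right) = \left(\frac{1}{2} \cdot \frac{1}{198} \left(-18\right) - 874955\right) \left(-285173\right) - -200924 = \left(- \frac{1}{22} - 874955\right) \left(-285173\right) + 200924 = \left(- \frac{19249011}{22}\right) \left(-285173\right) + 200924 = \frac{5489298213903}{22} + 200924 = \frac{5489302634231}{22}$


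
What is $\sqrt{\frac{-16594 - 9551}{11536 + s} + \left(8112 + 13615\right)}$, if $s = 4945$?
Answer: $\frac{\sqrt{5901129868702}}{16481} \approx 147.4$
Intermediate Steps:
$\sqrt{\frac{-16594 - 9551}{11536 + s} + \left(8112 + 13615\right)} = \sqrt{\frac{-16594 - 9551}{11536 + 4945} + \left(8112 + 13615\right)} = \sqrt{\frac{-16594 - 9551}{16481} + 21727} = \sqrt{\left(-26145\right) \frac{1}{16481} + 21727} = \sqrt{- \frac{26145}{16481} + 21727} = \sqrt{\frac{358056542}{16481}} = \frac{\sqrt{5901129868702}}{16481}$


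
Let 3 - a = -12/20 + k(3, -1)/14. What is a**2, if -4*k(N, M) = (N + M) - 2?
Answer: 324/25 ≈ 12.960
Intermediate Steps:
k(N, M) = 1/2 - M/4 - N/4 (k(N, M) = -((N + M) - 2)/4 = -((M + N) - 2)/4 = -(-2 + M + N)/4 = 1/2 - M/4 - N/4)
a = 18/5 (a = 3 - (-12/20 + (1/2 - 1/4*(-1) - 1/4*3)/14) = 3 - (-12*1/20 + (1/2 + 1/4 - 3/4)*(1/14)) = 3 - (-3/5 + 0*(1/14)) = 3 - (-3/5 + 0) = 3 - 1*(-3/5) = 3 + 3/5 = 18/5 ≈ 3.6000)
a**2 = (18/5)**2 = 324/25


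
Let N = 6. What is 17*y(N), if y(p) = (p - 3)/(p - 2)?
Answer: 51/4 ≈ 12.750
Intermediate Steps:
y(p) = (-3 + p)/(-2 + p)
17*y(N) = 17*((-3 + 6)/(-2 + 6)) = 17*(3/4) = 17*((¼)*3) = 17*(¾) = 51/4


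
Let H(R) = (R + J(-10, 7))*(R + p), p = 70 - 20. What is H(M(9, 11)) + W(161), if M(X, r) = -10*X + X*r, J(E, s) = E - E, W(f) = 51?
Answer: 582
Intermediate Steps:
J(E, s) = 0
p = 50
H(R) = R*(50 + R) (H(R) = (R + 0)*(R + 50) = R*(50 + R))
H(M(9, 11)) + W(161) = (9*(-10 + 11))*(50 + 9*(-10 + 11)) + 51 = (9*1)*(50 + 9*1) + 51 = 9*(50 + 9) + 51 = 9*59 + 51 = 531 + 51 = 582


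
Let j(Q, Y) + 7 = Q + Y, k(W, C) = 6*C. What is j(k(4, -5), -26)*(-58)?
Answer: 3654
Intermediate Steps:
j(Q, Y) = -7 + Q + Y (j(Q, Y) = -7 + (Q + Y) = -7 + Q + Y)
j(k(4, -5), -26)*(-58) = (-7 + 6*(-5) - 26)*(-58) = (-7 - 30 - 26)*(-58) = -63*(-58) = 3654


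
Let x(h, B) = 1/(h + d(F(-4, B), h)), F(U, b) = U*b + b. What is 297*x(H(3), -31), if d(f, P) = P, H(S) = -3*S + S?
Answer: -99/4 ≈ -24.750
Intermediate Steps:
H(S) = -2*S
F(U, b) = b + U*b
x(h, B) = 1/(2*h) (x(h, B) = 1/(h + h) = 1/(2*h))
297*x(H(3), -31) = 297*(1/(2*((-2*3)))) = 297*((½)/(-6)) = 297*((½)*(-⅙)) = 297*(-1/12) = -99/4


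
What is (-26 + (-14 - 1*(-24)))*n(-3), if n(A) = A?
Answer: 48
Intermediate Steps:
(-26 + (-14 - 1*(-24)))*n(-3) = (-26 + (-14 - 1*(-24)))*(-3) = (-26 + (-14 + 24))*(-3) = (-26 + 10)*(-3) = -16*(-3) = 48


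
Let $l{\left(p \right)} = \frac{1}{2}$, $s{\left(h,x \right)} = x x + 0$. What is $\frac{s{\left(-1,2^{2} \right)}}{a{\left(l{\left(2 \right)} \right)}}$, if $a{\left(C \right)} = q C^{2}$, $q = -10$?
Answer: $- \frac{32}{5} \approx -6.4$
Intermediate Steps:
$s{\left(h,x \right)} = x^{2}$ ($s{\left(h,x \right)} = x^{2} + 0 = x^{2}$)
$l{\left(p \right)} = \frac{1}{2}$
$a{\left(C \right)} = - 10 C^{2}$
$\frac{s{\left(-1,2^{2} \right)}}{a{\left(l{\left(2 \right)} \right)}} = \frac{\left(2^{2}\right)^{2}}{\left(-10\right) \left(\frac{1}{2}\right)^{2}} = \frac{4^{2}}{\left(-10\right) \frac{1}{4}} = \frac{16}{- \frac{5}{2}} = 16 \left(- \frac{2}{5}\right) = - \frac{32}{5}$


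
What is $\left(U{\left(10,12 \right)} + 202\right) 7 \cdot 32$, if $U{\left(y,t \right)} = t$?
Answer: $47936$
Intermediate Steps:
$\left(U{\left(10,12 \right)} + 202\right) 7 \cdot 32 = \left(12 + 202\right) 7 \cdot 32 = 214 \cdot 224 = 47936$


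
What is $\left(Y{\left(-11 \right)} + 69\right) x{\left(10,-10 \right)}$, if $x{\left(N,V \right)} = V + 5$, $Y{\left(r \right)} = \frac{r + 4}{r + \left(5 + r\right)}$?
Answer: $- \frac{5900}{17} \approx -347.06$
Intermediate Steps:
$Y{\left(r \right)} = \frac{4 + r}{5 + 2 r}$
$x{\left(N,V \right)} = 5 + V$
$\left(Y{\left(-11 \right)} + 69\right) x{\left(10,-10 \right)} = \left(\frac{4 - 11}{5 + 2 \left(-11\right)} + 69\right) \left(5 - 10\right) = \left(\frac{1}{5 - 22} \left(-7\right) + 69\right) \left(-5\right) = \left(\frac{1}{-17} \left(-7\right) + 69\right) \left(-5\right) = \left(\left(- \frac{1}{17}\right) \left(-7\right) + 69\right) \left(-5\right) = \left(\frac{7}{17} + 69\right) \left(-5\right) = \frac{1180}{17} \left(-5\right) = - \frac{5900}{17}$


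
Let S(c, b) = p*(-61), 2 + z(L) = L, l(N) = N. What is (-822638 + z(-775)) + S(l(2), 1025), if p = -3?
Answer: -823232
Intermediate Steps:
z(L) = -2 + L
S(c, b) = 183 (S(c, b) = -3*(-61) = 183)
(-822638 + z(-775)) + S(l(2), 1025) = (-822638 + (-2 - 775)) + 183 = (-822638 - 777) + 183 = -823415 + 183 = -823232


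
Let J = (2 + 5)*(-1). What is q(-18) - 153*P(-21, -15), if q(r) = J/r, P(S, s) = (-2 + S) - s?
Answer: 22039/18 ≈ 1224.4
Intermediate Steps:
J = -7 (J = 7*(-1) = -7)
P(S, s) = -2 + S - s
q(r) = -7/r
q(-18) - 153*P(-21, -15) = -7/(-18) - 153*(-2 - 21 - 1*(-15)) = -7*(-1/18) - 153*(-2 - 21 + 15) = 7/18 - 153*(-8) = 7/18 + 1224 = 22039/18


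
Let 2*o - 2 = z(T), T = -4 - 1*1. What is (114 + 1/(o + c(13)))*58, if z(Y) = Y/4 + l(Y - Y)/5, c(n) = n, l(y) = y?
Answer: 707948/107 ≈ 6616.3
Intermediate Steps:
T = -5 (T = -4 - 1 = -5)
z(Y) = Y/4 (z(Y) = Y/4 + (Y - Y)/5 = Y*(¼) + 0*(⅕) = Y/4 + 0 = Y/4)
o = 3/8 (o = 1 + ((¼)*(-5))/2 = 1 + (½)*(-5/4) = 1 - 5/8 = 3/8 ≈ 0.37500)
(114 + 1/(o + c(13)))*58 = (114 + 1/(3/8 + 13))*58 = (114 + 1/(107/8))*58 = (114 + 8/107)*58 = (12206/107)*58 = 707948/107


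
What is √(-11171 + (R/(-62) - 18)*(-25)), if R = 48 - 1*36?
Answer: I*√10298231/31 ≈ 103.52*I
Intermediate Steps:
R = 12 (R = 48 - 36 = 12)
√(-11171 + (R/(-62) - 18)*(-25)) = √(-11171 + (12/(-62) - 18)*(-25)) = √(-11171 + (12*(-1/62) - 18)*(-25)) = √(-11171 + (-6/31 - 18)*(-25)) = √(-11171 - 564/31*(-25)) = √(-11171 + 14100/31) = √(-332201/31) = I*√10298231/31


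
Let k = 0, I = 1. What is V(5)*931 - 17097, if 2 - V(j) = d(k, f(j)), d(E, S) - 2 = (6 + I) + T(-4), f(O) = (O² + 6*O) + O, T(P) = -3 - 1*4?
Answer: -17097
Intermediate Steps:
T(P) = -7 (T(P) = -3 - 4 = -7)
f(O) = O² + 7*O
d(E, S) = 2 (d(E, S) = 2 + ((6 + 1) - 7) = 2 + (7 - 7) = 2 + 0 = 2)
V(j) = 0 (V(j) = 2 - 1*2 = 2 - 2 = 0)
V(5)*931 - 17097 = 0*931 - 17097 = 0 - 17097 = -17097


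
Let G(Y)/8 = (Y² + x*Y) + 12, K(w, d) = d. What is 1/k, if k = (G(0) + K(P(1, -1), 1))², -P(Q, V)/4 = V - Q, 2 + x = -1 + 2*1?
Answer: 1/9409 ≈ 0.00010628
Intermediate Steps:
x = -1 (x = -2 + (-1 + 2*1) = -2 + (-1 + 2) = -2 + 1 = -1)
P(Q, V) = -4*V + 4*Q (P(Q, V) = -4*(V - Q) = -4*V + 4*Q)
G(Y) = 96 - 8*Y + 8*Y² (G(Y) = 8*((Y² - Y) + 12) = 8*(12 + Y² - Y) = 96 - 8*Y + 8*Y²)
k = 9409 (k = ((96 - 8*0 + 8*0²) + 1)² = ((96 + 0 + 8*0) + 1)² = ((96 + 0 + 0) + 1)² = (96 + 1)² = 97² = 9409)
1/k = 1/9409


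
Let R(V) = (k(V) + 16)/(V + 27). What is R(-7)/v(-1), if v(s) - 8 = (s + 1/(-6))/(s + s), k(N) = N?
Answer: 27/515 ≈ 0.052427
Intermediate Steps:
R(V) = (16 + V)/(27 + V) (R(V) = (V + 16)/(V + 27) = (16 + V)/(27 + V))
v(s) = 8 + (-1/6 + s)/(2*s) (v(s) = 8 + (s + 1/(-6))/(s + s) = 8 + (s - 1/6)/((2*s)) = 8 + (-1/6 + s)*(1/(2*s)) = 8 + (-1/6 + s)/(2*s))
R(-7)/v(-1) = ((16 - 7)/(27 - 7))/(((1/12)*(-1 + 102*(-1))/(-1))) = (9/20)/(((1/12)*(-1)*(-1 - 102))) = ((1/20)*9)/(((1/12)*(-1)*(-103))) = 9/(20*(103/12)) = (9/20)*(12/103) = 27/515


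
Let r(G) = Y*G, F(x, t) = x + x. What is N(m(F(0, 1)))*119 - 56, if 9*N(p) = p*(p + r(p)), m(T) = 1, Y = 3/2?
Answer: -413/18 ≈ -22.944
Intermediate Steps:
F(x, t) = 2*x
Y = 3/2 (Y = 3*(½) = 3/2 ≈ 1.5000)
r(G) = 3*G/2
N(p) = 5*p²/18 (N(p) = (p*(p + 3*p/2))/9 = (p*(5*p/2))/9 = (5*p²/2)/9 = 5*p²/18)
N(m(F(0, 1)))*119 - 56 = ((5/18)*1²)*119 - 56 = ((5/18)*1)*119 - 56 = (5/18)*119 - 56 = 595/18 - 56 = -413/18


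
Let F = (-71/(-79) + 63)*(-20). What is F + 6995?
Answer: 451645/79 ≈ 5717.0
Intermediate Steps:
F = -100960/79 (F = (-71*(-1/79) + 63)*(-20) = (71/79 + 63)*(-20) = (5048/79)*(-20) = -100960/79 ≈ -1278.0)
F + 6995 = -100960/79 + 6995 = 451645/79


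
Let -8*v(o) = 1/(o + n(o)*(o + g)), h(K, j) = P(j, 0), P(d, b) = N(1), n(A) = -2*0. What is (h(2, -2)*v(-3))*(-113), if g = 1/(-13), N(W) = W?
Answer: -113/24 ≈ -4.7083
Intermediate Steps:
g = -1/13 ≈ -0.076923
n(A) = 0
P(d, b) = 1
h(K, j) = 1
v(o) = -1/(8*o) (v(o) = -1/(8*(o + 0*(o - 1/13))) = -1/(8*(o + 0*(-1/13 + o))) = -1/(8*(o + 0)) = -1/(8*o))
(h(2, -2)*v(-3))*(-113) = (1*(-1/8/(-3)))*(-113) = (1*(-1/8*(-1/3)))*(-113) = (1*(1/24))*(-113) = (1/24)*(-113) = -113/24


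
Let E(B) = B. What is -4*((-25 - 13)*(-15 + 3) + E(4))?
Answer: -1840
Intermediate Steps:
-4*((-25 - 13)*(-15 + 3) + E(4)) = -4*((-25 - 13)*(-15 + 3) + 4) = -4*(-38*(-12) + 4) = -4*(456 + 4) = -4*460 = -1840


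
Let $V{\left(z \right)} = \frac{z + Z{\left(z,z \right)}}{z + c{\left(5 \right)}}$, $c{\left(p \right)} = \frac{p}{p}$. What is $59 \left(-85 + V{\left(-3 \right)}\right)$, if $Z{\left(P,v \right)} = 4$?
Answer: $- \frac{10089}{2} \approx -5044.5$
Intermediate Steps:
$c{\left(p \right)} = 1$
$V{\left(z \right)} = \frac{4 + z}{1 + z}$ ($V{\left(z \right)} = \frac{z + 4}{z + 1} = \frac{4 + z}{1 + z}$)
$59 \left(-85 + V{\left(-3 \right)}\right) = 59 \left(-85 + \frac{4 - 3}{1 - 3}\right) = 59 \left(-85 + \frac{1}{-2} \cdot 1\right) = 59 \left(-85 - \frac{1}{2}\right) = 59 \left(- \frac{171}{2}\right) = - \frac{10089}{2}$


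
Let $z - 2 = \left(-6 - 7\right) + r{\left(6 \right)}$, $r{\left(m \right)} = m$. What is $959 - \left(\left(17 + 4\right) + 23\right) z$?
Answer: $1179$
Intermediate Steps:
$z = -5$ ($z = 2 + \left(\left(-6 - 7\right) + 6\right) = 2 + \left(-13 + 6\right) = 2 - 7 = -5$)
$959 - \left(\left(17 + 4\right) + 23\right) z = 959 - \left(\left(17 + 4\right) + 23\right) \left(-5\right) = 959 - \left(21 + 23\right) \left(-5\right) = 959 - 44 \left(-5\right) = 959 - -220 = 959 + 220 = 1179$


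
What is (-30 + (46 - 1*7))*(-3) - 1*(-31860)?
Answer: 31833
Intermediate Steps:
(-30 + (46 - 1*7))*(-3) - 1*(-31860) = (-30 + (46 - 7))*(-3) + 31860 = (-30 + 39)*(-3) + 31860 = 9*(-3) + 31860 = -27 + 31860 = 31833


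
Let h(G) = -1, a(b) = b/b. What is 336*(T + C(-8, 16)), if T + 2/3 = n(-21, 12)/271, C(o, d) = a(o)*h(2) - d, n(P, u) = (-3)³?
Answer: -1617728/271 ≈ -5969.5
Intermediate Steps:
a(b) = 1
n(P, u) = -27
C(o, d) = -1 - d (C(o, d) = 1*(-1) - d = -1 - d)
T = -623/813 (T = -⅔ - 27/271 = -623/813 ≈ -0.76630)
336*(T + C(-8, 16)) = 336*(-623/813 + (-1 - 1*16)) = 336*(-623/813 + (-1 - 16)) = 336*(-623/813 - 17) = 336*(-14444/813) = -1617728/271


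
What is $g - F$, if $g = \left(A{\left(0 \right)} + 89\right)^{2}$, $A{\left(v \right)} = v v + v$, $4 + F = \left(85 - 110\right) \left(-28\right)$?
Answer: $7225$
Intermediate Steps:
$F = 696$ ($F = -4 + \left(85 - 110\right) \left(-28\right) = -4 - -700 = -4 + 700 = 696$)
$A{\left(v \right)} = v + v^{2}$ ($A{\left(v \right)} = v^{2} + v = v + v^{2}$)
$g = 7921$ ($g = \left(0 \left(1 + 0\right) + 89\right)^{2} = \left(0 \cdot 1 + 89\right)^{2} = \left(0 + 89\right)^{2} = 89^{2} = 7921$)
$g - F = 7921 - 696 = 7225$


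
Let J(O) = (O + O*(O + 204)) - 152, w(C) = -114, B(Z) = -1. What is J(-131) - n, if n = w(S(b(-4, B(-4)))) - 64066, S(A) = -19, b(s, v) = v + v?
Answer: 54334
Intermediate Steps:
b(s, v) = 2*v
J(O) = -152 + O + O*(204 + O) (J(O) = (O + O*(204 + O)) - 152 = -152 + O + O*(204 + O))
n = -64180 (n = -114 - 64066 = -64180)
J(-131) - n = (-152 + (-131)**2 + 205*(-131)) - 1*(-64180) = (-152 + 17161 - 26855) + 64180 = -9846 + 64180 = 54334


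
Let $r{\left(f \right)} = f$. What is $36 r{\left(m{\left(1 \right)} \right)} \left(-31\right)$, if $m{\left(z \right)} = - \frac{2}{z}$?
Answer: $2232$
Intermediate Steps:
$36 r{\left(m{\left(1 \right)} \right)} \left(-31\right) = 36 \left(- \frac{2}{1}\right) \left(-31\right) = 36 \left(\left(-2\right) 1\right) \left(-31\right) = 36 \left(-2\right) \left(-31\right) = \left(-72\right) \left(-31\right) = 2232$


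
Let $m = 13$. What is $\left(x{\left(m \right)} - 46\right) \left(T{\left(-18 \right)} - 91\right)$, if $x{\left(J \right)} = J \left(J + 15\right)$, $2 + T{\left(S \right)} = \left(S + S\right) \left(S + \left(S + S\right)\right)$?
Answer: $588618$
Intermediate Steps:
$T{\left(S \right)} = -2 + 6 S^{2}$ ($T{\left(S \right)} = -2 + \left(S + S\right) \left(S + \left(S + S\right)\right) = -2 + 2 S \left(S + 2 S\right) = -2 + 2 S 3 S = -2 + 6 S^{2}$)
$x{\left(J \right)} = J \left(15 + J\right)$
$\left(x{\left(m \right)} - 46\right) \left(T{\left(-18 \right)} - 91\right) = \left(13 \left(15 + 13\right) - 46\right) \left(\left(-2 + 6 \left(-18\right)^{2}\right) - 91\right) = \left(13 \cdot 28 - 46\right) \left(\left(-2 + 6 \cdot 324\right) - 91\right) = \left(364 - 46\right) \left(\left(-2 + 1944\right) - 91\right) = 318 \left(1942 - 91\right) = 318 \cdot 1851 = 588618$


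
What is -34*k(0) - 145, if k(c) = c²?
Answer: -145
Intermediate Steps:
-34*k(0) - 145 = -34*0² - 145 = -34*0 - 145 = 0 - 145 = -145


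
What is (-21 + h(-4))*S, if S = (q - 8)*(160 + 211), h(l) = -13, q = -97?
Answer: 1324470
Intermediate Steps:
S = -38955 (S = (-97 - 8)*(160 + 211) = -105*371 = -38955)
(-21 + h(-4))*S = (-21 - 13)*(-38955) = -34*(-38955) = 1324470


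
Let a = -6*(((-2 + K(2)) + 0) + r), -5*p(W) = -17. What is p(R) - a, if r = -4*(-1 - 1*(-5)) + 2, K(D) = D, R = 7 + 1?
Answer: -403/5 ≈ -80.600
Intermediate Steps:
R = 8
p(W) = 17/5 (p(W) = -1/5*(-17) = 17/5)
r = -14 (r = -4*(-1 + 5) + 2 = -4*4 + 2 = -16 + 2 = -14)
a = 84 (a = -6*(((-2 + 2) + 0) - 14) = -6*((0 + 0) - 14) = -6*(0 - 14) = -6*(-14) = 84)
p(R) - a = 17/5 - 1*84 = 17/5 - 84 = -403/5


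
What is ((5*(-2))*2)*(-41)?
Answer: 820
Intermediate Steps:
((5*(-2))*2)*(-41) = -10*2*(-41) = -20*(-41) = 820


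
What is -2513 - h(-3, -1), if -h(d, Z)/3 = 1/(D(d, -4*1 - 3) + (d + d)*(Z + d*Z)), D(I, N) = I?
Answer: -12566/5 ≈ -2513.2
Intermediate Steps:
h(d, Z) = -3/(d + 2*d*(Z + Z*d)) (h(d, Z) = -3/(d + (d + d)*(Z + d*Z)) = -3/(d + (2*d)*(Z + Z*d)) = -3/(d + 2*d*(Z + Z*d)))
-2513 - h(-3, -1) = -2513 - (-3)/((-3)*(1 + 2*(-1) + 2*(-1)*(-3))) = -2513 - (-3)*(-1)/(3*(1 - 2 + 6)) = -2513 - (-3)*(-1)/(3*5) = -2513 - 1*1/5 = -2513 - 1/5 = -12566/5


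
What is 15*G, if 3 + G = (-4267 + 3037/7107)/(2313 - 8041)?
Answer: -114755195/3392408 ≈ -33.827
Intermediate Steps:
G = -22951039/10177224 (G = -3 + (-4267 + 3037/7107)/(2313 - 8041) = -3 + (-4267 + 3037*(1/7107))/(-5728) = -3 + (-4267 + 3037/7107)*(-1/5728) = -3 - 30322532/7107*(-1/5728) = -3 + 7580633/10177224 = -22951039/10177224 ≈ -2.2551)
15*G = 15*(-22951039/10177224) = -114755195/3392408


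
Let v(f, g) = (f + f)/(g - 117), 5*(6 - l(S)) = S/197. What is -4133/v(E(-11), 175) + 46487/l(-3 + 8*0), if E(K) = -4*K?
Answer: 1306032139/260172 ≈ 5019.9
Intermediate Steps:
l(S) = 6 - S/985 (l(S) = 6 - S/(5*197) = 6 - S/985)
v(f, g) = 2*f/(-117 + g) (v(f, g) = (2*f)/(-117 + g) = 2*f/(-117 + g))
-4133/v(E(-11), 175) + 46487/l(-3 + 8*0) = -4133/(2*(-4*(-11))/(-117 + 175)) + 46487/(6 - (-3 + 8*0)/985) = -4133/(2*44/58) + 46487/(6 - (-3 + 0)/985) = -4133/(2*44*(1/58)) + 46487/(6 - 1/985*(-3)) = -4133/44/29 + 46487/(6 + 3/985) = -4133*29/44 + 46487/(5913/985) = -119857/44 + 46487*(985/5913) = -119857/44 + 45789695/5913 = 1306032139/260172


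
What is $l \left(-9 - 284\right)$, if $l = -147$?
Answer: $43071$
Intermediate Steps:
$l \left(-9 - 284\right) = - 147 \left(-9 - 284\right) = \left(-147\right) \left(-293\right) = 43071$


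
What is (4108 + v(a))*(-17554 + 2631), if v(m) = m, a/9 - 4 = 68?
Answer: -70973788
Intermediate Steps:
a = 648 (a = 36 + 9*68 = 36 + 612 = 648)
(4108 + v(a))*(-17554 + 2631) = (4108 + 648)*(-17554 + 2631) = 4756*(-14923) = -70973788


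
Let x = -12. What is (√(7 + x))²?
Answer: -5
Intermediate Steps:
(√(7 + x))² = (√(7 - 12))² = (√(-5))² = (I*√5)² = -5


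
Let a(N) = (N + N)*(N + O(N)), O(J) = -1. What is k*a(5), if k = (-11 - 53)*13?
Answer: -33280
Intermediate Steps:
a(N) = 2*N*(-1 + N) (a(N) = (N + N)*(N - 1) = (2*N)*(-1 + N) = 2*N*(-1 + N))
k = -832 (k = -64*13 = -832)
k*a(5) = -1664*5*(-1 + 5) = -1664*5*4 = -832*40 = -33280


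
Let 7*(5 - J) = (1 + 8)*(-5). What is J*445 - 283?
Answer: 33619/7 ≈ 4802.7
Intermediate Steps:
J = 80/7 (J = 5 - (1 + 8)*(-5)/7 = 5 - 9*(-5)/7 = 5 - ⅐*(-45) = 5 + 45/7 = 80/7 ≈ 11.429)
J*445 - 283 = (80/7)*445 - 283 = 35600/7 - 283 = 33619/7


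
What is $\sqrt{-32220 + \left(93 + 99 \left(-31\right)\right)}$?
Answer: $2 i \sqrt{8799} \approx 187.61 i$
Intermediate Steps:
$\sqrt{-32220 + \left(93 + 99 \left(-31\right)\right)} = \sqrt{-32220 + \left(93 - 3069\right)} = \sqrt{-32220 - 2976} = \sqrt{-35196} = 2 i \sqrt{8799}$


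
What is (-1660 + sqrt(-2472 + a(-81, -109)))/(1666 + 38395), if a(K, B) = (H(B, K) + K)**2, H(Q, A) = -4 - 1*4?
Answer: -1660/40061 + sqrt(5449)/40061 ≈ -0.039594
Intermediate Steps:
H(Q, A) = -8 (H(Q, A) = -4 - 4 = -8)
a(K, B) = (-8 + K)**2
(-1660 + sqrt(-2472 + a(-81, -109)))/(1666 + 38395) = (-1660 + sqrt(-2472 + (-8 - 81)**2))/(1666 + 38395) = (-1660 + sqrt(-2472 + (-89)**2))/40061 = (-1660 + sqrt(-2472 + 7921))*(1/40061) = (-1660 + sqrt(5449))*(1/40061) = -1660/40061 + sqrt(5449)/40061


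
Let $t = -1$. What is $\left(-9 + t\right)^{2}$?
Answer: $100$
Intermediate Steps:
$\left(-9 + t\right)^{2} = \left(-9 - 1\right)^{2} = \left(-10\right)^{2} = 100$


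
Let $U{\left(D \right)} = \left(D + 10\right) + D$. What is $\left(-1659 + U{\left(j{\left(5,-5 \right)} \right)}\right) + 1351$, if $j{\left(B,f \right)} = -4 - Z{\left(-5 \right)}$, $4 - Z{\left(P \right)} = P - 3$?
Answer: $-330$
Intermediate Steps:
$Z{\left(P \right)} = 7 - P$ ($Z{\left(P \right)} = 4 - \left(P - 3\right) = 4 - \left(-3 + P\right) = 7 - P$)
$j{\left(B,f \right)} = -16$ ($j{\left(B,f \right)} = -4 - \left(7 - -5\right) = -4 - \left(7 + 5\right) = -4 - 12 = -16$)
$U{\left(D \right)} = 10 + 2 D$ ($U{\left(D \right)} = \left(10 + D\right) + D = 10 + 2 D$)
$\left(-1659 + U{\left(j{\left(5,-5 \right)} \right)}\right) + 1351 = \left(-1659 + \left(10 + 2 \left(-16\right)\right)\right) + 1351 = \left(-1659 + \left(10 - 32\right)\right) + 1351 = \left(-1659 - 22\right) + 1351 = -1681 + 1351 = -330$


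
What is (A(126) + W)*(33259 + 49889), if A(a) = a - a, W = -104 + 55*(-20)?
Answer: -100110192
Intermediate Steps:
W = -1204 (W = -104 - 1100 = -1204)
A(a) = 0
(A(126) + W)*(33259 + 49889) = (0 - 1204)*(33259 + 49889) = -1204*83148 = -100110192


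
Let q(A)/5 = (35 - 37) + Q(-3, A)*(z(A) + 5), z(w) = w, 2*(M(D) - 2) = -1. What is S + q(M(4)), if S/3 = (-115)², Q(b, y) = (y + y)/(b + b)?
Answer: 158595/4 ≈ 39649.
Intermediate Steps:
M(D) = 3/2 (M(D) = 2 + (½)*(-1) = 2 - ½ = 3/2)
Q(b, y) = y/b (Q(b, y) = (2*y)/((2*b)) = (2*y)*(1/(2*b)) = y/b)
S = 39675 (S = 3*(-115)² = 3*13225 = 39675)
q(A) = -10 - 5*A*(5 + A)/3 (q(A) = 5*((35 - 37) + (A/(-3))*(A + 5)) = 5*(-2 + (A*(-⅓))*(5 + A)) = 5*(-2 + (-A/3)*(5 + A)) = 5*(-2 - A*(5 + A)/3) = -10 - 5*A*(5 + A)/3)
S + q(M(4)) = 39675 + (-10 - 25/3*3/2 - 5*(3/2)²/3) = 39675 + (-10 - 25/2 - 5/3*9/4) = 39675 + (-10 - 25/2 - 15/4) = 39675 - 105/4 = 158595/4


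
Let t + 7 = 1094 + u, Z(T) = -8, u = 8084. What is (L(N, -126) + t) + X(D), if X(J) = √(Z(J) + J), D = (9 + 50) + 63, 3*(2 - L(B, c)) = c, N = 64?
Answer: 9215 + √114 ≈ 9225.7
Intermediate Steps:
L(B, c) = 2 - c/3
D = 122 (D = 59 + 63 = 122)
t = 9171 (t = -7 + (1094 + 8084) = -7 + 9178 = 9171)
X(J) = √(-8 + J)
(L(N, -126) + t) + X(D) = ((2 - ⅓*(-126)) + 9171) + √(-8 + 122) = ((2 + 42) + 9171) + √114 = (44 + 9171) + √114 = 9215 + √114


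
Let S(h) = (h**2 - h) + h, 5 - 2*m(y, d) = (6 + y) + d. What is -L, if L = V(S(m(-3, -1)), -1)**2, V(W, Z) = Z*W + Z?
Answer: -169/16 ≈ -10.563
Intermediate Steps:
m(y, d) = -1/2 - d/2 - y/2 (m(y, d) = 5/2 - ((6 + y) + d)/2 = 5/2 - (6 + d + y)/2 = 5/2 + (-3 - d/2 - y/2) = -1/2 - d/2 - y/2)
S(h) = h**2
V(W, Z) = Z + W*Z (V(W, Z) = W*Z + Z = Z + W*Z)
L = 169/16 (L = (-(1 + (-1/2 - 1/2*(-1) - 1/2*(-3))**2))**2 = (-(1 + (-1/2 + 1/2 + 3/2)**2))**2 = (-(1 + (3/2)**2))**2 = (-(1 + 9/4))**2 = (-1*13/4)**2 = (-13/4)**2 = 169/16 ≈ 10.563)
-L = -1*169/16 = -169/16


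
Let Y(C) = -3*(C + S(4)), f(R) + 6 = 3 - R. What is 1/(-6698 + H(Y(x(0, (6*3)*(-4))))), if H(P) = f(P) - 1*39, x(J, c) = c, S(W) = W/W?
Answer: -1/6953 ≈ -0.00014382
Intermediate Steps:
f(R) = -3 - R (f(R) = -6 + (3 - R) = -3 - R)
S(W) = 1
Y(C) = -3 - 3*C (Y(C) = -3*(C + 1) = -3*(1 + C) = -3 - 3*C)
H(P) = -42 - P (H(P) = (-3 - P) - 1*39 = (-3 - P) - 39 = -42 - P)
1/(-6698 + H(Y(x(0, (6*3)*(-4))))) = 1/(-6698 + (-42 - (-3 - 3*6*3*(-4)))) = 1/(-6698 + (-42 - (-3 - 54*(-4)))) = 1/(-6698 + (-42 - (-3 - 3*(-72)))) = 1/(-6698 + (-42 - (-3 + 216))) = 1/(-6698 + (-42 - 1*213)) = 1/(-6698 + (-42 - 213)) = 1/(-6698 - 255) = 1/(-6953) = -1/6953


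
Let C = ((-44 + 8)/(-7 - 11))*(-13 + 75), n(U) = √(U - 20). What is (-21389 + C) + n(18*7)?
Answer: -21265 + √106 ≈ -21255.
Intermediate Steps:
n(U) = √(-20 + U)
C = 124 (C = -36/(-18)*62 = -36*(-1/18)*62 = 2*62 = 124)
(-21389 + C) + n(18*7) = (-21389 + 124) + √(-20 + 18*7) = -21265 + √(-20 + 126) = -21265 + √106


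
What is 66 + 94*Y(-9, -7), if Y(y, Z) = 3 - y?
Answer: 1194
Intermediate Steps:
66 + 94*Y(-9, -7) = 66 + 94*(3 - 1*(-9)) = 66 + 94*(3 + 9) = 66 + 94*12 = 66 + 1128 = 1194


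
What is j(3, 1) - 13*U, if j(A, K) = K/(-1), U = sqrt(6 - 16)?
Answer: -1 - 13*I*sqrt(10) ≈ -1.0 - 41.11*I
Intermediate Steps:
U = I*sqrt(10) (U = sqrt(-10) = I*sqrt(10) ≈ 3.1623*I)
j(A, K) = -K (j(A, K) = K*(-1) = -K)
j(3, 1) - 13*U = -1*1 - 13*I*sqrt(10) = -1 - 13*I*sqrt(10)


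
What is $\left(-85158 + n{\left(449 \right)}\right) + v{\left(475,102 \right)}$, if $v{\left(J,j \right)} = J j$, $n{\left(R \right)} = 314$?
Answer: $-36394$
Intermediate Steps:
$\left(-85158 + n{\left(449 \right)}\right) + v{\left(475,102 \right)} = \left(-85158 + 314\right) + 475 \cdot 102 = -84844 + 48450 = -36394$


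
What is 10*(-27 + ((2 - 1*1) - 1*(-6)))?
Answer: -200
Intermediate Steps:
10*(-27 + ((2 - 1*1) - 1*(-6))) = 10*(-27 + ((2 - 1) + 6)) = 10*(-27 + (1 + 6)) = 10*(-27 + 7) = 10*(-20) = -200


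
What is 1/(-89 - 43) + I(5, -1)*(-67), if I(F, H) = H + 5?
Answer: -35377/132 ≈ -268.01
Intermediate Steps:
I(F, H) = 5 + H
1/(-89 - 43) + I(5, -1)*(-67) = 1/(-89 - 43) + (5 - 1)*(-67) = 1/(-132) + 4*(-67) = -1/132 - 268 = -35377/132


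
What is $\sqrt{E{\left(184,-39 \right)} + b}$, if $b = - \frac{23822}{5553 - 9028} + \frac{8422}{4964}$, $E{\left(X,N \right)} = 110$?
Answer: $\frac{\sqrt{352761810497142}}{1724990} \approx 10.888$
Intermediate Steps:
$b = \frac{73759429}{8624950}$ ($b = - \frac{23822}{5553 - 9028} + 8422 \cdot \frac{1}{4964} = - \frac{23822}{-3475} + \frac{4211}{2482} = \left(-23822\right) \left(- \frac{1}{3475}\right) + \frac{4211}{2482} = \frac{23822}{3475} + \frac{4211}{2482} = \frac{73759429}{8624950} \approx 8.5519$)
$\sqrt{E{\left(184,-39 \right)} + b} = \sqrt{110 + \frac{73759429}{8624950}} = \sqrt{\frac{1022503929}{8624950}} = \frac{\sqrt{352761810497142}}{1724990}$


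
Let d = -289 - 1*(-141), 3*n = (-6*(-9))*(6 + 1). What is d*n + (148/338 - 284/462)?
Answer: -728006176/39039 ≈ -18648.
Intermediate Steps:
n = 126 (n = ((-6*(-9))*(6 + 1))/3 = (54*7)/3 = (⅓)*378 = 126)
d = -148 (d = -289 + 141 = -148)
d*n + (148/338 - 284/462) = -148*126 + (148/338 - 284/462) = -18648 + (148*(1/338) - 284*1/462) = -18648 + (74/169 - 142/231) = -18648 - 6904/39039 = -728006176/39039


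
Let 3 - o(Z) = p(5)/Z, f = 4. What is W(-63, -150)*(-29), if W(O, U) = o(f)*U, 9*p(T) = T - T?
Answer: 13050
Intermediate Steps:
p(T) = 0 (p(T) = (T - T)/9 = (1/9)*0 = 0)
o(Z) = 3 (o(Z) = 3 - 0/Z = 3 - 1*0 = 3 + 0 = 3)
W(O, U) = 3*U
W(-63, -150)*(-29) = (3*(-150))*(-29) = -450*(-29) = 13050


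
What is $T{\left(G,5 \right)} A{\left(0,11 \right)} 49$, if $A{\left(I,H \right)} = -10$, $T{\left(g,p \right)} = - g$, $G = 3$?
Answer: $1470$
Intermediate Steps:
$T{\left(G,5 \right)} A{\left(0,11 \right)} 49 = \left(-1\right) 3 \left(-10\right) 49 = \left(-3\right) \left(-10\right) 49 = 30 \cdot 49 = 1470$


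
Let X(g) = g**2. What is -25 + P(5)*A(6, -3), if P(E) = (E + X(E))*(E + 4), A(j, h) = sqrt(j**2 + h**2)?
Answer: -25 + 810*sqrt(5) ≈ 1786.2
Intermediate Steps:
A(j, h) = sqrt(h**2 + j**2)
P(E) = (4 + E)*(E + E**2) (P(E) = (E + E**2)*(E + 4) = (E + E**2)*(4 + E) = (4 + E)*(E + E**2))
-25 + P(5)*A(6, -3) = -25 + (5*(4 + 5**2 + 5*5))*sqrt((-3)**2 + 6**2) = -25 + (5*(4 + 25 + 25))*sqrt(9 + 36) = -25 + (5*54)*sqrt(45) = -25 + 270*(3*sqrt(5)) = -25 + 810*sqrt(5)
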